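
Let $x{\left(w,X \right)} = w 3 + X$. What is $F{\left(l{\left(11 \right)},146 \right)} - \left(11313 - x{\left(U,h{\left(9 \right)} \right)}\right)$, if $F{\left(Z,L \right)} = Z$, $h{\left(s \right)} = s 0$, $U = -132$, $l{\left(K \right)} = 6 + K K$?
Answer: $-11582$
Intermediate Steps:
$l{\left(K \right)} = 6 + K^{2}$
$h{\left(s \right)} = 0$
$x{\left(w,X \right)} = X + 3 w$ ($x{\left(w,X \right)} = 3 w + X = X + 3 w$)
$F{\left(l{\left(11 \right)},146 \right)} - \left(11313 - x{\left(U,h{\left(9 \right)} \right)}\right) = \left(6 + 11^{2}\right) - \left(11313 - \left(0 + 3 \left(-132\right)\right)\right) = \left(6 + 121\right) - \left(11313 - \left(0 - 396\right)\right) = 127 - \left(11313 - -396\right) = 127 - \left(11313 + 396\right) = 127 - 11709 = -11582$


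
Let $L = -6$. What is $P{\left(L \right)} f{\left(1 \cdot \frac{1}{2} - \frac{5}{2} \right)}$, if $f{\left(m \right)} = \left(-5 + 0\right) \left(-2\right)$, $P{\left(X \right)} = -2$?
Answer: $-20$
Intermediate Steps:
$f{\left(m \right)} = 10$ ($f{\left(m \right)} = \left(-5\right) \left(-2\right) = 10$)
$P{\left(L \right)} f{\left(1 \cdot \frac{1}{2} - \frac{5}{2} \right)} = \left(-2\right) 10 = -20$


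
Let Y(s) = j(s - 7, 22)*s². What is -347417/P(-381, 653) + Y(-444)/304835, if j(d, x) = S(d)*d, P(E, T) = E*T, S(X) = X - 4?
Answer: 49095619513927/369955191 ≈ 1.3271e+5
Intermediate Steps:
S(X) = -4 + X
j(d, x) = d*(-4 + d) (j(d, x) = (-4 + d)*d = d*(-4 + d))
Y(s) = s²*(-11 + s)*(-7 + s) (Y(s) = ((s - 7)*(-4 + (s - 7)))*s² = ((-7 + s)*(-4 + (-7 + s)))*s² = ((-7 + s)*(-11 + s))*s² = ((-11 + s)*(-7 + s))*s² = s²*(-11 + s)*(-7 + s))
-347417/P(-381, 653) + Y(-444)/304835 = -347417/((-381*653)) + ((-444)²*(-11 - 444)*(-7 - 444))/304835 = -347417/(-248793) + (197136*(-455)*(-451))*(1/304835) = -347417*(-1/248793) + 40453292880*(1/304835) = 347417/248793 + 197333136/1487 = 49095619513927/369955191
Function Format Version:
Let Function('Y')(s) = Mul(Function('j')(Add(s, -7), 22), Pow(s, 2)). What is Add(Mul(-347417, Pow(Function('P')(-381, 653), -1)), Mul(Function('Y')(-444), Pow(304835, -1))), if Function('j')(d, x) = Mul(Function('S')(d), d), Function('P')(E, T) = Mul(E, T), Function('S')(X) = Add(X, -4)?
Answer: Rational(49095619513927, 369955191) ≈ 1.3271e+5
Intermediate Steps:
Function('S')(X) = Add(-4, X)
Function('j')(d, x) = Mul(d, Add(-4, d)) (Function('j')(d, x) = Mul(Add(-4, d), d) = Mul(d, Add(-4, d)))
Function('Y')(s) = Mul(Pow(s, 2), Add(-11, s), Add(-7, s)) (Function('Y')(s) = Mul(Mul(Add(s, -7), Add(-4, Add(s, -7))), Pow(s, 2)) = Mul(Mul(Add(-7, s), Add(-4, Add(-7, s))), Pow(s, 2)) = Mul(Mul(Add(-7, s), Add(-11, s)), Pow(s, 2)) = Mul(Mul(Add(-11, s), Add(-7, s)), Pow(s, 2)) = Mul(Pow(s, 2), Add(-11, s), Add(-7, s)))
Add(Mul(-347417, Pow(Function('P')(-381, 653), -1)), Mul(Function('Y')(-444), Pow(304835, -1))) = Add(Mul(-347417, Pow(Mul(-381, 653), -1)), Mul(Mul(Pow(-444, 2), Add(-11, -444), Add(-7, -444)), Pow(304835, -1))) = Add(Mul(-347417, Pow(-248793, -1)), Mul(Mul(197136, -455, -451), Rational(1, 304835))) = Add(Mul(-347417, Rational(-1, 248793)), Mul(40453292880, Rational(1, 304835))) = Add(Rational(347417, 248793), Rational(197333136, 1487)) = Rational(49095619513927, 369955191)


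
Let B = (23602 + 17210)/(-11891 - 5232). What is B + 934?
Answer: 15952070/17123 ≈ 931.62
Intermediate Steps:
B = -40812/17123 (B = 40812/(-17123) = 40812*(-1/17123) = -40812/17123 ≈ -2.3835)
B + 934 = -40812/17123 + 934 = 15952070/17123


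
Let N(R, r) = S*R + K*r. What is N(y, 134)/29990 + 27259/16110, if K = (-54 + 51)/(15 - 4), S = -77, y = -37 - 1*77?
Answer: 1054154467/531452790 ≈ 1.9835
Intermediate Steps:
y = -114 (y = -37 - 77 = -114)
K = -3/11 ≈ -0.27273
N(R, r) = -77*R - 3*r/11
N(y, 134)/29990 + 27259/16110 = (-77*(-114) - 3/11*134)/29990 + 27259/16110 = (8778 - 402/11)*(1/29990) + 27259*(1/16110) = (96156/11)*(1/29990) + 27259/16110 = 48078/164945 + 27259/16110 = 1054154467/531452790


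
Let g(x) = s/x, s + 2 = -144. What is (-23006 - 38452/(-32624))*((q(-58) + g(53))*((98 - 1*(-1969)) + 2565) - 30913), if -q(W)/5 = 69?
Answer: 16325599911169263/432268 ≈ 3.7767e+10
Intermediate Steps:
q(W) = -345 (q(W) = -5*69 = -345)
s = -146 (s = -2 - 144 = -146)
g(x) = -146/x
(-23006 - 38452/(-32624))*((q(-58) + g(53))*((98 - 1*(-1969)) + 2565) - 30913) = (-23006 - 38452/(-32624))*((-345 - 146/53)*((98 - 1*(-1969)) + 2565) - 30913) = (-23006 - 38452*(-1/32624))*((-345 - 146*1/53)*((98 + 1969) + 2565) - 30913) = (-23006 + 9613/8156)*((-345 - 146/53)*(2067 + 2565) - 30913) = -187627323*(-18431/53*4632 - 30913)/8156 = -187627323*(-85372392/53 - 30913)/8156 = -187627323/8156*(-87010781/53) = 16325599911169263/432268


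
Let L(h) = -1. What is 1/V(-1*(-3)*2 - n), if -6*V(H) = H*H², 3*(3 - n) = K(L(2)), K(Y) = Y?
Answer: -81/256 ≈ -0.31641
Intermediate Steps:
n = 10/3 (n = 3 - ⅓*(-1) = 3 + ⅓ = 10/3 ≈ 3.3333)
V(H) = -H³/6 (V(H) = -H*H²/6 = -H³/6)
1/V(-1*(-3)*2 - n) = 1/(-(-1*(-3)*2 - 1*10/3)³/6) = 1/(-(3*2 - 10/3)³/6) = 1/(-(6 - 10/3)³/6) = 1/(-(8/3)³/6) = 1/(-⅙*512/27) = 1/(-256/81) = -81/256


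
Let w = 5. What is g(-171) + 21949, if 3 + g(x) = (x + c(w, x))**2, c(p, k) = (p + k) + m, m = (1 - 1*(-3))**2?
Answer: 124987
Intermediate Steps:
m = 16 (m = (1 + 3)**2 = 4**2 = 16)
c(p, k) = 16 + k + p (c(p, k) = (p + k) + 16 = (k + p) + 16 = 16 + k + p)
g(x) = -3 + (21 + 2*x)**2 (g(x) = -3 + (x + (16 + x + 5))**2 = -3 + (x + (21 + x))**2 = -3 + (21 + 2*x)**2)
g(-171) + 21949 = (-3 + (21 + 2*(-171))**2) + 21949 = (-3 + (21 - 342)**2) + 21949 = (-3 + (-321)**2) + 21949 = (-3 + 103041) + 21949 = 103038 + 21949 = 124987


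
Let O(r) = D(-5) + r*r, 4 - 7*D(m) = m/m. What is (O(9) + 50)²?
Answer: 846400/49 ≈ 17273.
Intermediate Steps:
D(m) = 3/7 (D(m) = 4/7 - m/(7*m) = 4/7 - ⅐*1 = 4/7 - ⅐ = 3/7)
O(r) = 3/7 + r² (O(r) = 3/7 + r*r = 3/7 + r²)
(O(9) + 50)² = ((3/7 + 9²) + 50)² = ((3/7 + 81) + 50)² = (570/7 + 50)² = (920/7)² = 846400/49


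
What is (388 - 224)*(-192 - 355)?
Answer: -89708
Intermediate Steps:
(388 - 224)*(-192 - 355) = 164*(-547) = -89708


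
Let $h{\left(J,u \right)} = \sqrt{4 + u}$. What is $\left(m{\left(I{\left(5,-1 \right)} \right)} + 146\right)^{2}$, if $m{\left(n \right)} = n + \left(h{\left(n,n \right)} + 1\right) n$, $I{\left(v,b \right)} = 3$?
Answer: $23167 + 912 \sqrt{7} \approx 25580.0$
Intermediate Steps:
$m{\left(n \right)} = n + n \left(1 + \sqrt{4 + n}\right)$ ($m{\left(n \right)} = n + \left(\sqrt{4 + n} + 1\right) n = n + \left(1 + \sqrt{4 + n}\right) n = n + n \left(1 + \sqrt{4 + n}\right)$)
$\left(m{\left(I{\left(5,-1 \right)} \right)} + 146\right)^{2} = \left(3 \left(2 + \sqrt{4 + 3}\right) + 146\right)^{2} = \left(3 \left(2 + \sqrt{7}\right) + 146\right)^{2} = \left(\left(6 + 3 \sqrt{7}\right) + 146\right)^{2} = \left(152 + 3 \sqrt{7}\right)^{2}$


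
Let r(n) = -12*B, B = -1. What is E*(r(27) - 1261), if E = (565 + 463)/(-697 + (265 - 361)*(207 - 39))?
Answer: 1283972/16825 ≈ 76.313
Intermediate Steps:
r(n) = 12 (r(n) = -12*(-1) = 12)
E = -1028/16825 (E = 1028/(-697 - 96*168) = 1028/(-697 - 16128) = 1028/(-16825) = 1028*(-1/16825) = -1028/16825 ≈ -0.061100)
E*(r(27) - 1261) = -1028*(12 - 1261)/16825 = -1028/16825*(-1249) = 1283972/16825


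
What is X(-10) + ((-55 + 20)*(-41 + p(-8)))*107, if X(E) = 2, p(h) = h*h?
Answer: -86133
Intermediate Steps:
p(h) = h²
X(-10) + ((-55 + 20)*(-41 + p(-8)))*107 = 2 + ((-55 + 20)*(-41 + (-8)²))*107 = 2 - 35*(-41 + 64)*107 = 2 - 35*23*107 = 2 - 805*107 = 2 - 86135 = -86133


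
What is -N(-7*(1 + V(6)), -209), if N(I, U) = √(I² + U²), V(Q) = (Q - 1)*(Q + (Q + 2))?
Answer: -√290690 ≈ -539.16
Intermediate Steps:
V(Q) = (-1 + Q)*(2 + 2*Q) (V(Q) = (-1 + Q)*(Q + (2 + Q)) = (-1 + Q)*(2 + 2*Q))
-N(-7*(1 + V(6)), -209) = -√((-7*(1 + (-2 + 2*6²)))² + (-209)²) = -√((-7*(1 + (-2 + 2*36)))² + 43681) = -√((-7*(1 + (-2 + 72)))² + 43681) = -√((-7*(1 + 70))² + 43681) = -√((-7*71)² + 43681) = -√((-497)² + 43681) = -√(247009 + 43681) = -√290690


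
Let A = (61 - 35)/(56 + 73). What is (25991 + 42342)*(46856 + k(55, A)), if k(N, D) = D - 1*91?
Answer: 412233240763/129 ≈ 3.1956e+9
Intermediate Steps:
A = 26/129 ≈ 0.20155
k(N, D) = -91 + D (k(N, D) = D - 91 = -91 + D)
(25991 + 42342)*(46856 + k(55, A)) = (25991 + 42342)*(46856 + (-91 + 26/129)) = 68333*(46856 - 11713/129) = 68333*(6032711/129) = 412233240763/129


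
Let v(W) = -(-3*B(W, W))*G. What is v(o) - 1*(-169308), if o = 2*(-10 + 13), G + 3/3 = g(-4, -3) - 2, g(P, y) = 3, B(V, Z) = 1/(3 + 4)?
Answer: 169308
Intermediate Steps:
B(V, Z) = ⅐ (B(V, Z) = 1/7 = ⅐)
G = 0 (G = -1 + (3 - 2) = -1 + 1 = 0)
o = 6 (o = 2*3 = 6)
v(W) = 0 (v(W) = -(-3*⅐)*0 = -(-3)*0/7 = -1*0 = 0)
v(o) - 1*(-169308) = 0 - 1*(-169308) = 0 + 169308 = 169308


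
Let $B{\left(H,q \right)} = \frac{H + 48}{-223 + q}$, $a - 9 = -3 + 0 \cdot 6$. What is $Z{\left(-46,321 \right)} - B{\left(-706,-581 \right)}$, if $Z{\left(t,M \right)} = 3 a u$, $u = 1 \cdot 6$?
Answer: $\frac{43087}{402} \approx 107.18$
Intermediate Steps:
$u = 6$
$a = 6$ ($a = 9 + \left(-3 + 0 \cdot 6\right) = 9 + \left(-3 + 0\right) = 9 - 3 = 6$)
$Z{\left(t,M \right)} = 108$ ($Z{\left(t,M \right)} = 3 \cdot 6 \cdot 6 = 18 \cdot 6 = 108$)
$B{\left(H,q \right)} = \frac{48 + H}{-223 + q}$
$Z{\left(-46,321 \right)} - B{\left(-706,-581 \right)} = 108 - \frac{48 - 706}{-223 - 581} = 108 - \frac{1}{-804} \left(-658\right) = 108 - \left(- \frac{1}{804}\right) \left(-658\right) = 108 - \frac{329}{402} = \frac{43087}{402}$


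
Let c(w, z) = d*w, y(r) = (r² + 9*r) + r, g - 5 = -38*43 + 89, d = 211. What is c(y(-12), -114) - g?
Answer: 6604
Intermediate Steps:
g = -1540 (g = 5 + (-38*43 + 89) = 5 + (-1634 + 89) = 5 - 1545 = -1540)
y(r) = r² + 10*r
c(w, z) = 211*w
c(y(-12), -114) - g = 211*(-12*(10 - 12)) - 1*(-1540) = 211*(-12*(-2)) + 1540 = 211*24 + 1540 = 5064 + 1540 = 6604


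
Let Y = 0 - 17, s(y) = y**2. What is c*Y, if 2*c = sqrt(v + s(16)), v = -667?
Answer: -17*I*sqrt(411)/2 ≈ -172.32*I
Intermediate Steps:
c = I*sqrt(411)/2 (c = sqrt(-667 + 16**2)/2 = sqrt(-667 + 256)/2 = sqrt(-411)/2 = (I*sqrt(411))/2 = I*sqrt(411)/2 ≈ 10.137*I)
Y = -17
c*Y = (I*sqrt(411)/2)*(-17) = -17*I*sqrt(411)/2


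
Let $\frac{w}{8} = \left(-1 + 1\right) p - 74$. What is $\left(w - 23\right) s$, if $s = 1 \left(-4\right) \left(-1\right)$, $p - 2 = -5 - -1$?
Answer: $-2460$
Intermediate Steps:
$p = -2$ ($p = 2 - 4 = -2$)
$s = 4$ ($s = \left(-4\right) \left(-1\right) = 4$)
$w = -592$ ($w = 8 \left(\left(-1 + 1\right) \left(-2\right) - 74\right) = 8 \left(0 \left(-2\right) - 74\right) = 8 \left(0 - 74\right) = 8 \left(-74\right) = -592$)
$\left(w - 23\right) s = \left(-592 - 23\right) 4 = \left(-615\right) 4 = -2460$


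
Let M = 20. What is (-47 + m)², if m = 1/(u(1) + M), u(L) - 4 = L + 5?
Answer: 1985281/900 ≈ 2205.9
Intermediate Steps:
u(L) = 9 + L (u(L) = 4 + (L + 5) = 4 + (5 + L) = 9 + L)
m = 1/30 (m = 1/((9 + 1) + 20) = 1/(10 + 20) = 1/30 ≈ 0.033333)
(-47 + m)² = (-47 + 1/30)² = (-1409/30)² = 1985281/900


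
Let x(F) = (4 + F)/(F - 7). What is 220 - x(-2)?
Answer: 1982/9 ≈ 220.22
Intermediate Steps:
x(F) = (4 + F)/(-7 + F)
220 - x(-2) = 220 - (4 - 2)/(-7 - 2) = 220 - 2/(-9) = 220 - (-1)*2/9 = 220 - 1*(-2/9) = 220 + 2/9 = 1982/9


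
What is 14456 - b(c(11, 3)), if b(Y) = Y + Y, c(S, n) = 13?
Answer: 14430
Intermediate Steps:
b(Y) = 2*Y
14456 - b(c(11, 3)) = 14456 - 2*13 = 14456 - 1*26 = 14456 - 26 = 14430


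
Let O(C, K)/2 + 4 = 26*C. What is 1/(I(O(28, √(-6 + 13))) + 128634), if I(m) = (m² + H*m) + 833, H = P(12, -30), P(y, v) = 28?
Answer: 1/2266715 ≈ 4.4117e-7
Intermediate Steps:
H = 28
O(C, K) = -8 + 52*C (O(C, K) = -8 + 2*(26*C) = -8 + 52*C)
I(m) = 833 + m² + 28*m (I(m) = (m² + 28*m) + 833 = 833 + m² + 28*m)
1/(I(O(28, √(-6 + 13))) + 128634) = 1/((833 + (-8 + 52*28)² + 28*(-8 + 52*28)) + 128634) = 1/((833 + (-8 + 1456)² + 28*(-8 + 1456)) + 128634) = 1/((833 + 1448² + 28*1448) + 128634) = 1/((833 + 2096704 + 40544) + 128634) = 1/(2138081 + 128634) = 1/2266715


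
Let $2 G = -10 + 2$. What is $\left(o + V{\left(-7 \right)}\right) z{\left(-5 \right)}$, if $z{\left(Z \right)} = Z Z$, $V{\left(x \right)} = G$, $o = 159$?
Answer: $3875$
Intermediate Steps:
$G = -4$ ($G = \frac{-10 + 2}{2} = \frac{1}{2} \left(-8\right) = -4$)
$V{\left(x \right)} = -4$
$z{\left(Z \right)} = Z^{2}$
$\left(o + V{\left(-7 \right)}\right) z{\left(-5 \right)} = \left(159 - 4\right) \left(-5\right)^{2} = 155 \cdot 25 = 3875$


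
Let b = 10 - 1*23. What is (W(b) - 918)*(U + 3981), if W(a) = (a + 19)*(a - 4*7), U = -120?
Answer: -4494204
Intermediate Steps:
b = -13 (b = 10 - 23 = -13)
W(a) = (-28 + a)*(19 + a) (W(a) = (19 + a)*(a - 28) = (19 + a)*(-28 + a) = (-28 + a)*(19 + a))
(W(b) - 918)*(U + 3981) = ((-532 + (-13)**2 - 9*(-13)) - 918)*(-120 + 3981) = ((-532 + 169 + 117) - 918)*3861 = (-246 - 918)*3861 = -1164*3861 = -4494204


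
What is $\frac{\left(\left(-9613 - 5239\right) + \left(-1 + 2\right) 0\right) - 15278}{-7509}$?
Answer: $\frac{30130}{7509} \approx 4.0125$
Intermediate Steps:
$\frac{\left(\left(-9613 - 5239\right) + \left(-1 + 2\right) 0\right) - 15278}{-7509} = \left(\left(-14852 + 1 \cdot 0\right) - 15278\right) \left(- \frac{1}{7509}\right) = \left(\left(-14852 + 0\right) - 15278\right) \left(- \frac{1}{7509}\right) = \left(-14852 - 15278\right) \left(- \frac{1}{7509}\right) = \left(-30130\right) \left(- \frac{1}{7509}\right) = \frac{30130}{7509}$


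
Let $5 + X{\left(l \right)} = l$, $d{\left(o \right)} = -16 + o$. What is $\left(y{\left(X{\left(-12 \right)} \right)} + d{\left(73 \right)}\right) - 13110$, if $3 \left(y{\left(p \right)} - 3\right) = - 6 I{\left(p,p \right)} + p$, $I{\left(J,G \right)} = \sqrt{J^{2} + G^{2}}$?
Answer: $- \frac{39167}{3} - 34 \sqrt{2} \approx -13104.0$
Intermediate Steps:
$I{\left(J,G \right)} = \sqrt{G^{2} + J^{2}}$
$X{\left(l \right)} = -5 + l$
$y{\left(p \right)} = 3 + \frac{p}{3} - 2 \sqrt{2} \sqrt{p^{2}}$ ($y{\left(p \right)} = 3 + \frac{- 6 \sqrt{p^{2} + p^{2}} + p}{3} = 3 + \frac{- 6 \sqrt{2 p^{2}} + p}{3} = 3 + \frac{- 6 \sqrt{2} \sqrt{p^{2}} + p}{3} = 3 + \frac{p - 6 \sqrt{2} \sqrt{p^{2}}}{3} = 3 + \left(\frac{p}{3} - 2 \sqrt{2} \sqrt{p^{2}}\right) = 3 + \frac{p}{3} - 2 \sqrt{2} \sqrt{p^{2}}$)
$\left(y{\left(X{\left(-12 \right)} \right)} + d{\left(73 \right)}\right) - 13110 = \left(\left(3 + \frac{-5 - 12}{3} - 2 \sqrt{2} \sqrt{\left(-5 - 12\right)^{2}}\right) + \left(-16 + 73\right)\right) - 13110 = \left(\left(3 + \frac{1}{3} \left(-17\right) - 2 \sqrt{2} \sqrt{\left(-17\right)^{2}}\right) + 57\right) - 13110 = \left(\left(3 - \frac{17}{3} - 2 \sqrt{2} \sqrt{289}\right) + 57\right) - 13110 = \left(\left(3 - \frac{17}{3} - 2 \sqrt{2} \cdot 17\right) + 57\right) - 13110 = \left(\left(3 - \frac{17}{3} - 34 \sqrt{2}\right) + 57\right) - 13110 = \left(\left(- \frac{8}{3} - 34 \sqrt{2}\right) + 57\right) - 13110 = \left(\frac{163}{3} - 34 \sqrt{2}\right) - 13110 = - \frac{39167}{3} - 34 \sqrt{2}$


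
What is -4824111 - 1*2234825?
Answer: -7058936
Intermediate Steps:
-4824111 - 1*2234825 = -4824111 - 2234825 = -7058936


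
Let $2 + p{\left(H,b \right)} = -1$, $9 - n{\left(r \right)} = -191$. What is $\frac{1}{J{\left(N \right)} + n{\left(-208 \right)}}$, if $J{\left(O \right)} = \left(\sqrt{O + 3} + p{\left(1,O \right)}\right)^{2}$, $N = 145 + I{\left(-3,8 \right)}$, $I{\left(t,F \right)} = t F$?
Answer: $\frac{37}{11825} + \frac{4 \sqrt{31}}{35475} \approx 0.0037568$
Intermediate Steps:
$I{\left(t,F \right)} = F t$
$n{\left(r \right)} = 200$ ($n{\left(r \right)} = 9 - -191 = 9 + 191 = 200$)
$p{\left(H,b \right)} = -3$ ($p{\left(H,b \right)} = -2 - 1 = -3$)
$N = 121$ ($N = 145 + 8 \left(-3\right) = 145 - 24 = 121$)
$J{\left(O \right)} = \left(-3 + \sqrt{3 + O}\right)^{2}$ ($J{\left(O \right)} = \left(\sqrt{O + 3} - 3\right)^{2} = \left(\sqrt{3 + O} - 3\right)^{2} = \left(-3 + \sqrt{3 + O}\right)^{2}$)
$\frac{1}{J{\left(N \right)} + n{\left(-208 \right)}} = \frac{1}{\left(-3 + \sqrt{3 + 121}\right)^{2} + 200} = \frac{1}{\left(-3 + \sqrt{124}\right)^{2} + 200} = \frac{1}{\left(-3 + 2 \sqrt{31}\right)^{2} + 200} = \frac{1}{200 + \left(-3 + 2 \sqrt{31}\right)^{2}}$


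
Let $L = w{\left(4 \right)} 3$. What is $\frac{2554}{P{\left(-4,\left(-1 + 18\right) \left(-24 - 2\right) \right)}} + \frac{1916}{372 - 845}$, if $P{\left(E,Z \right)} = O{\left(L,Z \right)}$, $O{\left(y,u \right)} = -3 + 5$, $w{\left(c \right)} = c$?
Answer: $\frac{602105}{473} \approx 1272.9$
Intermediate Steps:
$L = 12$ ($L = 4 \cdot 3 = 12$)
$O{\left(y,u \right)} = 2$
$P{\left(E,Z \right)} = 2$
$\frac{2554}{P{\left(-4,\left(-1 + 18\right) \left(-24 - 2\right) \right)}} + \frac{1916}{372 - 845} = \frac{2554}{2} + \frac{1916}{372 - 845} = 2554 \cdot \frac{1}{2} + \frac{1916}{372 - 845} = 1277 + \frac{1916}{-473} = 1277 + 1916 \left(- \frac{1}{473}\right) = 1277 - \frac{1916}{473} = \frac{602105}{473}$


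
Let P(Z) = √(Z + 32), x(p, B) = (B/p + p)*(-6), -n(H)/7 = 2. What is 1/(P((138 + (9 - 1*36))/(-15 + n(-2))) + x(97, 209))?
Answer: -162332604/96568497503 - 9409*√23693/96568497503 ≈ -0.0016960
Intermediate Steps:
n(H) = -14 (n(H) = -7*2 = -14)
x(p, B) = -6*p - 6*B/p (x(p, B) = (p + B/p)*(-6) = -6*p - 6*B/p)
P(Z) = √(32 + Z)
1/(P((138 + (9 - 1*36))/(-15 + n(-2))) + x(97, 209)) = 1/(√(32 + (138 + (9 - 1*36))/(-15 - 14)) + (-6*97 - 6*209/97)) = 1/(√(32 + (138 + (9 - 36))/(-29)) + (-582 - 6*209*1/97)) = 1/(√(32 + (138 - 27)*(-1/29)) + (-582 - 1254/97)) = 1/(√(32 + 111*(-1/29)) - 57708/97) = 1/(√(32 - 111/29) - 57708/97) = 1/(√(817/29) - 57708/97) = 1/(√23693/29 - 57708/97) = 1/(-57708/97 + √23693/29)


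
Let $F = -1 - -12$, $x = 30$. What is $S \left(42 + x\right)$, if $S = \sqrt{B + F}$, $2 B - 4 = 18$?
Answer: $72 \sqrt{22} \approx 337.71$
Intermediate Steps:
$B = 11$ ($B = 2 + \frac{1}{2} \cdot 18 = 2 + 9 = 11$)
$F = 11$ ($F = -1 + 12 = 11$)
$S = \sqrt{22}$ ($S = \sqrt{11 + 11} = \sqrt{22} \approx 4.6904$)
$S \left(42 + x\right) = \sqrt{22} \left(42 + 30\right) = \sqrt{22} \cdot 72 = 72 \sqrt{22}$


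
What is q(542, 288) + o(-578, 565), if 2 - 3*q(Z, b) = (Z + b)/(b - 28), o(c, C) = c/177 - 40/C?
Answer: -647219/173342 ≈ -3.7338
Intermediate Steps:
o(c, C) = -40/C + c/177 (o(c, C) = c*(1/177) - 40/C = c/177 - 40/C = -40/C + c/177)
q(Z, b) = ⅔ - (Z + b)/(3*(-28 + b)) (q(Z, b) = ⅔ - (Z + b)/(3*(b - 28)) = ⅔ - (Z + b)/(3*(-28 + b)))
q(542, 288) + o(-578, 565) = (-56 + 288 - 1*542)/(3*(-28 + 288)) + (-40/565 + (1/177)*(-578)) = (⅓)*(-56 + 288 - 542)/260 + (-40*1/565 - 578/177) = (⅓)*(1/260)*(-310) + (-8/113 - 578/177) = -31/78 - 66730/20001 = -647219/173342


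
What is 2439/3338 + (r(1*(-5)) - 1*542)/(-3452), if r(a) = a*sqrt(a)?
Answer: 1278578/1440347 + 5*I*sqrt(5)/3452 ≈ 0.88769 + 0.0032388*I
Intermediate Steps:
r(a) = a**(3/2)
2439/3338 + (r(1*(-5)) - 1*542)/(-3452) = 2439/3338 + ((1*(-5))**(3/2) - 1*542)/(-3452) = 2439*(1/3338) + ((-5)**(3/2) - 542)*(-1/3452) = 2439/3338 + (-5*I*sqrt(5) - 542)*(-1/3452) = 2439/3338 + (-542 - 5*I*sqrt(5))*(-1/3452) = 2439/3338 + (271/1726 + 5*I*sqrt(5)/3452) = 1278578/1440347 + 5*I*sqrt(5)/3452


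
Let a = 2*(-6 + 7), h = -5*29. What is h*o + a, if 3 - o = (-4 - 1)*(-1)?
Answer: 292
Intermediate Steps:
h = -145
o = -2 (o = 3 - (-4 - 1)*(-1) = 3 - (-5)*(-1) = 3 - 1*5 = 3 - 5 = -2)
a = 2 (a = 2*1 = 2)
h*o + a = -145*(-2) + 2 = 290 + 2 = 292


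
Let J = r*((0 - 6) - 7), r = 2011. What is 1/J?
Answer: -1/26143 ≈ -3.8251e-5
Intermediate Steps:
J = -26143 (J = 2011*((0 - 6) - 7) = 2011*(-6 - 7) = 2011*(-13) = -26143)
1/J = 1/(-26143) = -1/26143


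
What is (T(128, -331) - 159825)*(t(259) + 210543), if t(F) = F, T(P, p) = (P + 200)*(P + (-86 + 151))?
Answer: -20346819842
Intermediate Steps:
T(P, p) = (65 + P)*(200 + P) (T(P, p) = (200 + P)*(P + 65) = (200 + P)*(65 + P) = (65 + P)*(200 + P))
(T(128, -331) - 159825)*(t(259) + 210543) = ((13000 + 128² + 265*128) - 159825)*(259 + 210543) = ((13000 + 16384 + 33920) - 159825)*210802 = (63304 - 159825)*210802 = -96521*210802 = -20346819842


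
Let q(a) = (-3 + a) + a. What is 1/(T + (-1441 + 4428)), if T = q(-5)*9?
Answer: 1/2870 ≈ 0.00034843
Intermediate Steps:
q(a) = -3 + 2*a
T = -117 (T = (-3 + 2*(-5))*9 = (-3 - 10)*9 = -13*9 = -117)
1/(T + (-1441 + 4428)) = 1/(-117 + (-1441 + 4428)) = 1/(-117 + 2987) = 1/2870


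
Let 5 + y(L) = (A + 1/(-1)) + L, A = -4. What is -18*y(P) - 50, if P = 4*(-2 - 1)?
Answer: 346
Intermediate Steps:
P = -12 (P = 4*(-3) = -12)
y(L) = -10 + L (y(L) = -5 + ((-4 + 1/(-1)) + L) = -5 + ((-4 - 1) + L) = -5 + (-5 + L) = -10 + L)
-18*y(P) - 50 = -18*(-10 - 12) - 50 = -18*(-22) - 50 = 396 - 50 = 346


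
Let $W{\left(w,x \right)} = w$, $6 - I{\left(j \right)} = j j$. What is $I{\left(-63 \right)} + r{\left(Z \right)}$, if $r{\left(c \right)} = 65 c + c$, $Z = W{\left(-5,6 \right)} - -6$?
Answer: $-3897$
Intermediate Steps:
$I{\left(j \right)} = 6 - j^{2}$ ($I{\left(j \right)} = 6 - j j = 6 - j^{2}$)
$Z = 1$ ($Z = -5 - -6 = -5 + 6 = 1$)
$r{\left(c \right)} = 66 c$
$I{\left(-63 \right)} + r{\left(Z \right)} = \left(6 - \left(-63\right)^{2}\right) + 66 \cdot 1 = \left(6 - 3969\right) + 66 = -3963 + 66 = -3897$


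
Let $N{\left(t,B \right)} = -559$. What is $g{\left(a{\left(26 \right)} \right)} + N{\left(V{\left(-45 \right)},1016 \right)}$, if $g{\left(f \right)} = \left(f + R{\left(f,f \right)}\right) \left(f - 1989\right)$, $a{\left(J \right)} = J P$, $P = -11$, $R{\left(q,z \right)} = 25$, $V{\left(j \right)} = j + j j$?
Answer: $593216$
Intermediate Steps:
$V{\left(j \right)} = j + j^{2}$
$a{\left(J \right)} = - 11 J$ ($a{\left(J \right)} = J \left(-11\right) = - 11 J$)
$g{\left(f \right)} = \left(-1989 + f\right) \left(25 + f\right)$ ($g{\left(f \right)} = \left(f + 25\right) \left(f - 1989\right) = \left(25 + f\right) \left(-1989 + f\right) = \left(-1989 + f\right) \left(25 + f\right)$)
$g{\left(a{\left(26 \right)} \right)} + N{\left(V{\left(-45 \right)},1016 \right)} = \left(-49725 + \left(\left(-11\right) 26\right)^{2} - 1964 \left(\left(-11\right) 26\right)\right) - 559 = \left(-49725 + \left(-286\right)^{2} - -561704\right) - 559 = \left(-49725 + 81796 + 561704\right) - 559 = 593775 - 559 = 593216$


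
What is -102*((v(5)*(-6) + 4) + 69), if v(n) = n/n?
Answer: -6834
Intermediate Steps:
v(n) = 1
-102*((v(5)*(-6) + 4) + 69) = -102*((1*(-6) + 4) + 69) = -102*((-6 + 4) + 69) = -102*(-2 + 69) = -102*67 = -6834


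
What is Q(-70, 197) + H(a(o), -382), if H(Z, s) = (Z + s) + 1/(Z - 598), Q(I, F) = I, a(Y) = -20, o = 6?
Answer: -291697/618 ≈ -472.00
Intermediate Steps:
H(Z, s) = Z + s + 1/(-598 + Z) (H(Z, s) = (Z + s) + 1/(-598 + Z) = Z + s + 1/(-598 + Z))
Q(-70, 197) + H(a(o), -382) = -70 + (1 + (-20)² - 598*(-20) - 598*(-382) - 20*(-382))/(-598 - 20) = -70 + (1 + 400 + 11960 + 228436 + 7640)/(-618) = -70 - 1/618*248437 = -70 - 248437/618 = -291697/618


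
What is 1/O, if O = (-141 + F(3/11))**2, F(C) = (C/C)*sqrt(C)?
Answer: 121/(1551 - sqrt(33))**2 ≈ 5.0674e-5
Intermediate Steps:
F(C) = sqrt(C) (F(C) = 1*sqrt(C) = sqrt(C))
O = (-141 + sqrt(33)/11)**2 (O = (-141 + sqrt(3/11))**2 = (-141 + sqrt(33)/11)**2 ≈ 19734.)
1/O = 1/((1551 - sqrt(33))**2/121) = 121/(1551 - sqrt(33))**2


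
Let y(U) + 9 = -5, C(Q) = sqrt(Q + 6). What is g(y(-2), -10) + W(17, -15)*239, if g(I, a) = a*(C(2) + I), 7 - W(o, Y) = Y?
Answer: 5398 - 20*sqrt(2) ≈ 5369.7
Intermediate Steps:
W(o, Y) = 7 - Y
C(Q) = sqrt(6 + Q)
y(U) = -14 (y(U) = -9 - 5 = -14)
g(I, a) = a*(I + 2*sqrt(2)) (g(I, a) = a*(sqrt(6 + 2) + I) = a*(sqrt(8) + I) = a*(2*sqrt(2) + I) = a*(I + 2*sqrt(2)))
g(y(-2), -10) + W(17, -15)*239 = -10*(-14 + 2*sqrt(2)) + (7 - 1*(-15))*239 = (140 - 20*sqrt(2)) + (7 + 15)*239 = (140 - 20*sqrt(2)) + 22*239 = (140 - 20*sqrt(2)) + 5258 = 5398 - 20*sqrt(2)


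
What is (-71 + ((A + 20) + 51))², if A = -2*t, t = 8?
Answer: 256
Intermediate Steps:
A = -16 (A = -2*8 = -16)
(-71 + ((A + 20) + 51))² = (-71 + ((-16 + 20) + 51))² = (-71 + (4 + 51))² = (-71 + 55)² = (-16)² = 256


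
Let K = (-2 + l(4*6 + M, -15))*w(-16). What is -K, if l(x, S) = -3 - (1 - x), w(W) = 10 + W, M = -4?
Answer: 84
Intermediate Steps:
l(x, S) = -4 + x (l(x, S) = -3 + (-1 + x) = -4 + x)
K = -84 (K = (-2 + (-4 + (4*6 - 4)))*(10 - 16) = (-2 + (-4 + (24 - 4)))*(-6) = (-2 + (-4 + 20))*(-6) = (-2 + 16)*(-6) = 14*(-6) = -84)
-K = -1*(-84) = 84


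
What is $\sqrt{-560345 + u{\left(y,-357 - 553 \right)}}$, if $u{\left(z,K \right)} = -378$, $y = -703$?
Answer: $i \sqrt{560723} \approx 748.81 i$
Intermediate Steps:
$\sqrt{-560345 + u{\left(y,-357 - 553 \right)}} = \sqrt{-560345 - 378} = \sqrt{-560723} = i \sqrt{560723}$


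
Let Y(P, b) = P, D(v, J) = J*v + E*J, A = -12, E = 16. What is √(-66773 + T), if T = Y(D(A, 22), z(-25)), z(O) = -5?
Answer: I*√66685 ≈ 258.23*I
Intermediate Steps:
D(v, J) = 16*J + J*v (D(v, J) = J*v + 16*J = 16*J + J*v)
T = 88 (T = 22*(16 - 12) = 22*4 = 88)
√(-66773 + T) = √(-66773 + 88) = √(-66685) = I*√66685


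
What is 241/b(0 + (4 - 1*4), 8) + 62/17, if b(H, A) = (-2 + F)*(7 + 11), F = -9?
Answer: 8179/3366 ≈ 2.4299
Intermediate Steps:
b(H, A) = -198 (b(H, A) = (-2 - 9)*(7 + 11) = -11*18 = -198)
241/b(0 + (4 - 1*4), 8) + 62/17 = 241/(-198) + 62/17 = 241*(-1/198) + 62*(1/17) = -241/198 + 62/17 = 8179/3366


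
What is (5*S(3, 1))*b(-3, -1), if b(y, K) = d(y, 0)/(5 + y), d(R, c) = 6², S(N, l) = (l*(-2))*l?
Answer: -180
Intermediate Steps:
S(N, l) = -2*l² (S(N, l) = (-2*l)*l = -2*l²)
d(R, c) = 36
b(y, K) = 36/(5 + y)
(5*S(3, 1))*b(-3, -1) = (5*(-2*1²))*(36/(5 - 3)) = (5*(-2*1))*(36/2) = (5*(-2))*(36*(½)) = -10*18 = -180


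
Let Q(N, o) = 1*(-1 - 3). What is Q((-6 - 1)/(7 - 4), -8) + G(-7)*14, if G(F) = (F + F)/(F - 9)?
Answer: 33/4 ≈ 8.2500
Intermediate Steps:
G(F) = 2*F/(-9 + F) (G(F) = (2*F)/(-9 + F) = 2*F/(-9 + F))
Q(N, o) = -4 (Q(N, o) = 1*(-4) = -4)
Q((-6 - 1)/(7 - 4), -8) + G(-7)*14 = -4 + (2*(-7)/(-9 - 7))*14 = -4 + (2*(-7)/(-16))*14 = -4 + (2*(-7)*(-1/16))*14 = -4 + (7/8)*14 = -4 + 49/4 = 33/4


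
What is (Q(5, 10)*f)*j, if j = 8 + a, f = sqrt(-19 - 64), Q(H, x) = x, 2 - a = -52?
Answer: 620*I*sqrt(83) ≈ 5648.5*I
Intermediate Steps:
a = 54 (a = 2 - 1*(-52) = 2 + 52 = 54)
f = I*sqrt(83) (f = sqrt(-83) = I*sqrt(83) ≈ 9.1104*I)
j = 62 (j = 8 + 54 = 62)
(Q(5, 10)*f)*j = (10*(I*sqrt(83)))*62 = (10*I*sqrt(83))*62 = 620*I*sqrt(83)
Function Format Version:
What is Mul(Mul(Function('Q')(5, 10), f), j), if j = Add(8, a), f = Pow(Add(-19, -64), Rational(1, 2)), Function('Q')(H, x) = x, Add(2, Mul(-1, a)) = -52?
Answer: Mul(620, I, Pow(83, Rational(1, 2))) ≈ Mul(5648.5, I)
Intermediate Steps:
a = 54 (a = Add(2, Mul(-1, -52)) = Add(2, 52) = 54)
f = Mul(I, Pow(83, Rational(1, 2))) (f = Pow(-83, Rational(1, 2)) = Mul(I, Pow(83, Rational(1, 2))) ≈ Mul(9.1104, I))
j = 62 (j = Add(8, 54) = 62)
Mul(Mul(Function('Q')(5, 10), f), j) = Mul(Mul(10, Mul(I, Pow(83, Rational(1, 2)))), 62) = Mul(Mul(10, I, Pow(83, Rational(1, 2))), 62) = Mul(620, I, Pow(83, Rational(1, 2)))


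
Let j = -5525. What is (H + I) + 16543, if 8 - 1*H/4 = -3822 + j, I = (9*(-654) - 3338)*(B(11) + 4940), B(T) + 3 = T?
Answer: -45586389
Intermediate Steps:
B(T) = -3 + T
I = -45640352 (I = (9*(-654) - 3338)*((-3 + 11) + 4940) = (-5886 - 3338)*(8 + 4940) = -9224*4948 = -45640352)
H = 37420 (H = 32 - 4*(-3822 - 5525) = 32 - 4*(-9347) = 32 + 37388 = 37420)
(H + I) + 16543 = (37420 - 45640352) + 16543 = -45602932 + 16543 = -45586389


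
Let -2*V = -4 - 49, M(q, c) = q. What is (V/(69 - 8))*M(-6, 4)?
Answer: -159/61 ≈ -2.6066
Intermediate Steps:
V = 53/2 (V = -(-4 - 49)/2 = -½*(-53) = 53/2 ≈ 26.500)
(V/(69 - 8))*M(-6, 4) = (53/(2*(69 - 8)))*(-6) = ((53/2)/61)*(-6) = ((53/2)*(1/61))*(-6) = (53/122)*(-6) = -159/61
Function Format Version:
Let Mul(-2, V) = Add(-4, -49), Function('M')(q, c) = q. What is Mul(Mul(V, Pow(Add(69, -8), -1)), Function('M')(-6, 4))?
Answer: Rational(-159, 61) ≈ -2.6066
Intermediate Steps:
V = Rational(53, 2) (V = Mul(Rational(-1, 2), Add(-4, -49)) = Mul(Rational(-1, 2), -53) = Rational(53, 2) ≈ 26.500)
Mul(Mul(V, Pow(Add(69, -8), -1)), Function('M')(-6, 4)) = Mul(Mul(Rational(53, 2), Pow(Add(69, -8), -1)), -6) = Mul(Mul(Rational(53, 2), Pow(61, -1)), -6) = Mul(Mul(Rational(53, 2), Rational(1, 61)), -6) = Mul(Rational(53, 122), -6) = Rational(-159, 61)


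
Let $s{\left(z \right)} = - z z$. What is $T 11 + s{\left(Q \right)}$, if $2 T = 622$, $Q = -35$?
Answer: $2196$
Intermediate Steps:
$s{\left(z \right)} = - z^{2}$
$T = 311$ ($T = \frac{1}{2} \cdot 622 = 311$)
$T 11 + s{\left(Q \right)} = 311 \cdot 11 - \left(-35\right)^{2} = 3421 - 1225 = 2196$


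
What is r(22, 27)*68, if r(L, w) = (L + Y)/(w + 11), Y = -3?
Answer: 34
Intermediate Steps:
r(L, w) = (-3 + L)/(11 + w) (r(L, w) = (L - 3)/(w + 11) = (-3 + L)/(11 + w))
r(22, 27)*68 = ((-3 + 22)/(11 + 27))*68 = (19/38)*68 = ((1/38)*19)*68 = (½)*68 = 34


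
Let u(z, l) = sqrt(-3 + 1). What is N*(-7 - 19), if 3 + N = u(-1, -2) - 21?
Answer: 624 - 26*I*sqrt(2) ≈ 624.0 - 36.77*I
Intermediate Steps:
u(z, l) = I*sqrt(2) (u(z, l) = sqrt(-2) = I*sqrt(2))
N = -24 + I*sqrt(2) (N = -3 + (I*sqrt(2) - 21) = -3 + (-21 + I*sqrt(2)) = -24 + I*sqrt(2) ≈ -24.0 + 1.4142*I)
N*(-7 - 19) = (-24 + I*sqrt(2))*(-7 - 19) = (-24 + I*sqrt(2))*(-26) = 624 - 26*I*sqrt(2)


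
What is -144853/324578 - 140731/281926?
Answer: -21629003349/22876744307 ≈ -0.94546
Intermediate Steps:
-144853/324578 - 140731/281926 = -21629003349/22876744307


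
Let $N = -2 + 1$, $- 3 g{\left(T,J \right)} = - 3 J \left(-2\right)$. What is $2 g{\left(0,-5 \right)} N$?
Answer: $-20$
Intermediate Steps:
$g{\left(T,J \right)} = - 2 J$ ($g{\left(T,J \right)} = - \frac{- 3 J \left(-2\right)}{3} = - \frac{6 J}{3} = - 2 J$)
$N = -1$
$2 g{\left(0,-5 \right)} N = 2 \left(\left(-2\right) \left(-5\right)\right) \left(-1\right) = 2 \cdot 10 \left(-1\right) = 20 \left(-1\right) = -20$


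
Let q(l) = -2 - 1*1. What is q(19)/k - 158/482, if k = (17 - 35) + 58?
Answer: -3883/9640 ≈ -0.40280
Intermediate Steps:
q(l) = -3 (q(l) = -2 - 1 = -3)
k = 40 (k = -18 + 58 = 40)
q(19)/k - 158/482 = -3/40 - 158/482 = -3*1/40 - 158*1/482 = -3/40 - 79/241 = -3883/9640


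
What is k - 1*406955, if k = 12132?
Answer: -394823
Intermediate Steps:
k - 1*406955 = 12132 - 1*406955 = 12132 - 406955 = -394823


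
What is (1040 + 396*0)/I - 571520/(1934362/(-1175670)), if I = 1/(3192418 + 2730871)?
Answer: 5958384240900560/967181 ≈ 6.1606e+9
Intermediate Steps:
I = 1/5923289 ≈ 1.6883e-7
(1040 + 396*0)/I - 571520/(1934362/(-1175670)) = (1040 + 396*0)/(1/5923289) - 571520/(1934362/(-1175670)) = (1040 + 0)*5923289 - 571520/(1934362*(-1/1175670)) = 1040*5923289 - 571520/(-967181/587835) = 6160220560 - 571520*(-587835/967181) = 6160220560 + 335959459200/967181 = 5958384240900560/967181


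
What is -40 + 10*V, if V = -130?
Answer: -1340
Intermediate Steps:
-40 + 10*V = -40 + 10*(-130) = -40 - 1300 = -1340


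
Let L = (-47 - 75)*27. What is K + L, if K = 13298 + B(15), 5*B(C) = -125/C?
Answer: 30007/3 ≈ 10002.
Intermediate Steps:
B(C) = -25/C (B(C) = (-125/C)/5 = -25/C)
L = -3294 (L = -122*27 = -3294)
K = 39889/3 (K = 13298 - 25/15 = 13298 - 25*1/15 = 13298 - 5/3 = 39889/3 ≈ 13296.)
K + L = 39889/3 - 3294 = 30007/3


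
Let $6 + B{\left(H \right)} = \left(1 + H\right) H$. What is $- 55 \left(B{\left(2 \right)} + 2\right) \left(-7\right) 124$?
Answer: $95480$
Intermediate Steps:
$B{\left(H \right)} = -6 + H \left(1 + H\right)$ ($B{\left(H \right)} = -6 + \left(1 + H\right) H = -6 + H \left(1 + H\right)$)
$- 55 \left(B{\left(2 \right)} + 2\right) \left(-7\right) 124 = - 55 \left(\left(-6 + 2 + 2^{2}\right) + 2\right) \left(-7\right) 124 = - 55 \left(\left(-6 + 2 + 4\right) + 2\right) \left(-7\right) 124 = - 55 \left(0 + 2\right) \left(-7\right) 124 = - 55 \cdot 2 \left(-7\right) 124 = \left(-55\right) \left(-14\right) 124 = 770 \cdot 124 = 95480$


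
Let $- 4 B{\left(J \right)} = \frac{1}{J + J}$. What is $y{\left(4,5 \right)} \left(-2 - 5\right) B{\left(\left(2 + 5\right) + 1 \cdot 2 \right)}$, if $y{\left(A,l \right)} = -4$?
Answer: $- \frac{7}{18} \approx -0.38889$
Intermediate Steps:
$B{\left(J \right)} = - \frac{1}{8 J}$ ($B{\left(J \right)} = - \frac{1}{4 \left(J + J\right)} = - \frac{1}{4 \cdot 2 J} = - \frac{\frac{1}{2} \frac{1}{J}}{4} = - \frac{1}{8 J}$)
$y{\left(4,5 \right)} \left(-2 - 5\right) B{\left(\left(2 + 5\right) + 1 \cdot 2 \right)} = - 4 \left(-2 - 5\right) \left(- \frac{1}{8 \left(\left(2 + 5\right) + 1 \cdot 2\right)}\right) = \left(-4\right) \left(-7\right) \left(- \frac{1}{8 \left(7 + 2\right)}\right) = 28 \left(- \frac{1}{8 \cdot 9}\right) = 28 \left(\left(- \frac{1}{8}\right) \frac{1}{9}\right) = 28 \left(- \frac{1}{72}\right) = - \frac{7}{18}$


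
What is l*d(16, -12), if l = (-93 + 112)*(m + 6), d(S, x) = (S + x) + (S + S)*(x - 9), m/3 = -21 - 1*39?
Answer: 2208408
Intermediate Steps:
m = -180 (m = 3*(-21 - 1*39) = 3*(-21 - 39) = 3*(-60) = -180)
d(S, x) = S + x + 2*S*(-9 + x) (d(S, x) = (S + x) + (2*S)*(-9 + x) = (S + x) + 2*S*(-9 + x) = S + x + 2*S*(-9 + x))
l = -3306 (l = (-93 + 112)*(-180 + 6) = 19*(-174) = -3306)
l*d(16, -12) = -3306*(-12 - 17*16 + 2*16*(-12)) = -3306*(-12 - 272 - 384) = -3306*(-668) = 2208408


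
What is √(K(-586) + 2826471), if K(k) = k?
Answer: √2825885 ≈ 1681.0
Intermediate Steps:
√(K(-586) + 2826471) = √(-586 + 2826471) = √2825885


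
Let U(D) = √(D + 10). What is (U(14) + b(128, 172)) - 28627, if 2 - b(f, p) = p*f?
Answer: -50641 + 2*√6 ≈ -50636.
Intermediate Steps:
b(f, p) = 2 - f*p (b(f, p) = 2 - p*f = 2 - f*p)
U(D) = √(10 + D)
(U(14) + b(128, 172)) - 28627 = (√(10 + 14) + (2 - 1*128*172)) - 28627 = (√24 + (2 - 22016)) - 28627 = (2*√6 - 22014) - 28627 = (-22014 + 2*√6) - 28627 = -50641 + 2*√6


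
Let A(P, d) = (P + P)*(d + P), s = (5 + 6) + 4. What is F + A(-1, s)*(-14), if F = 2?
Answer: 394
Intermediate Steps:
s = 15 (s = 11 + 4 = 15)
A(P, d) = 2*P*(P + d) (A(P, d) = (2*P)*(P + d) = 2*P*(P + d))
F + A(-1, s)*(-14) = 2 + (2*(-1)*(-1 + 15))*(-14) = 2 + (2*(-1)*14)*(-14) = 2 - 28*(-14) = 2 + 392 = 394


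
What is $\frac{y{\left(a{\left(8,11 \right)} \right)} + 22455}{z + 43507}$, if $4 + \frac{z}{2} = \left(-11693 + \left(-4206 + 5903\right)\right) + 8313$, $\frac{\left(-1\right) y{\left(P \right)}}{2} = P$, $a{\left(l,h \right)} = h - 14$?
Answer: $\frac{22461}{40133} \approx 0.55966$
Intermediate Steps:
$a{\left(l,h \right)} = -14 + h$
$y{\left(P \right)} = - 2 P$
$z = -3374$ ($z = -8 + 2 \left(\left(-11693 + \left(-4206 + 5903\right)\right) + 8313\right) = -8 + 2 \left(\left(-11693 + 1697\right) + 8313\right) = -8 + 2 \left(-9996 + 8313\right) = -8 + 2 \left(-1683\right) = -8 - 3366 = -3374$)
$\frac{y{\left(a{\left(8,11 \right)} \right)} + 22455}{z + 43507} = \frac{- 2 \left(-14 + 11\right) + 22455}{-3374 + 43507} = \frac{\left(-2\right) \left(-3\right) + 22455}{40133} = \left(6 + 22455\right) \frac{1}{40133} = 22461 \cdot \frac{1}{40133} = \frac{22461}{40133}$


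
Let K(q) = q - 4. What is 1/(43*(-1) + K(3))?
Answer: -1/44 ≈ -0.022727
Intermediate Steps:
K(q) = -4 + q
1/(43*(-1) + K(3)) = 1/(43*(-1) + (-4 + 3)) = 1/(-43 - 1) = 1/(-44) = -1/44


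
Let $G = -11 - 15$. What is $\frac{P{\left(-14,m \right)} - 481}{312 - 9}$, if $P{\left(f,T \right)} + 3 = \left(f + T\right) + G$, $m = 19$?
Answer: $- \frac{5}{3} \approx -1.6667$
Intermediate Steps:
$G = -26$ ($G = -11 - 15 = -26$)
$P{\left(f,T \right)} = -29 + T + f$ ($P{\left(f,T \right)} = -3 - \left(26 - T - f\right) = -3 + \left(-26 + T + f\right) = -29 + T + f$)
$\frac{P{\left(-14,m \right)} - 481}{312 - 9} = \frac{\left(-29 + 19 - 14\right) - 481}{312 - 9} = \frac{-24 - 481}{303} = \left(-505\right) \frac{1}{303} = - \frac{5}{3}$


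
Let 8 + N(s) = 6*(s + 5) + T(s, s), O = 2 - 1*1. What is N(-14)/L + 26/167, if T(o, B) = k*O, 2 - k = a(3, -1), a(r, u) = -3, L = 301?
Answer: -1693/50267 ≈ -0.033680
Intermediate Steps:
k = 5 (k = 2 - 1*(-3) = 2 + 3 = 5)
O = 1 (O = 2 - 1 = 1)
T(o, B) = 5 (T(o, B) = 5*1 = 5)
N(s) = 27 + 6*s (N(s) = -8 + (6*(s + 5) + 5) = -8 + (6*(5 + s) + 5) = -8 + ((30 + 6*s) + 5) = -8 + (35 + 6*s) = 27 + 6*s)
N(-14)/L + 26/167 = (27 + 6*(-14))/301 + 26/167 = (27 - 84)*(1/301) + 26*(1/167) = -57*1/301 + 26/167 = -57/301 + 26/167 = -1693/50267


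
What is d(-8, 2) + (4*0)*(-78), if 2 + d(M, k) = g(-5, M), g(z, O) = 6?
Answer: 4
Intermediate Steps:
d(M, k) = 4 (d(M, k) = -2 + 6 = 4)
d(-8, 2) + (4*0)*(-78) = 4 + (4*0)*(-78) = 4 + 0*(-78) = 4 + 0 = 4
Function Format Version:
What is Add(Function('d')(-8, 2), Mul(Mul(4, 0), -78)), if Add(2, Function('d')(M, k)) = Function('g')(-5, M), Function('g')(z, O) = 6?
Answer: 4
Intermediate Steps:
Function('d')(M, k) = 4 (Function('d')(M, k) = Add(-2, 6) = 4)
Add(Function('d')(-8, 2), Mul(Mul(4, 0), -78)) = Add(4, Mul(Mul(4, 0), -78)) = Add(4, Mul(0, -78)) = Add(4, 0) = 4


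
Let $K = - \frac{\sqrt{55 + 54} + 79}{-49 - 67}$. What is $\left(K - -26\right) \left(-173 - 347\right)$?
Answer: $- \frac{402350}{29} - \frac{130 \sqrt{109}}{29} \approx -13921.0$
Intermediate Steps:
$K = \frac{79}{116} + \frac{\sqrt{109}}{116}$ ($K = - \frac{\sqrt{109} + 79}{-116} = - \frac{\left(79 + \sqrt{109}\right) \left(-1\right)}{116} = - (- \frac{79}{116} - \frac{\sqrt{109}}{116}) = \frac{79}{116} + \frac{\sqrt{109}}{116} \approx 0.77104$)
$\left(K - -26\right) \left(-173 - 347\right) = \left(\left(\frac{79}{116} + \frac{\sqrt{109}}{116}\right) - -26\right) \left(-173 - 347\right) = \left(\left(\frac{79}{116} + \frac{\sqrt{109}}{116}\right) + 26\right) \left(-520\right) = \left(\frac{3095}{116} + \frac{\sqrt{109}}{116}\right) \left(-520\right) = - \frac{402350}{29} - \frac{130 \sqrt{109}}{29}$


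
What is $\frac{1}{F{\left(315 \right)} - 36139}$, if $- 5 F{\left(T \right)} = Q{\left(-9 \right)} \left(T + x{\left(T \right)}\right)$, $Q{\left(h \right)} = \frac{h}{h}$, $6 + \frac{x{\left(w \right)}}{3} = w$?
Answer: $- \frac{5}{181937} \approx -2.7482 \cdot 10^{-5}$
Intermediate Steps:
$x{\left(w \right)} = -18 + 3 w$
$Q{\left(h \right)} = 1$
$F{\left(T \right)} = \frac{18}{5} - \frac{4 T}{5}$ ($F{\left(T \right)} = - \frac{1 \left(T + \left(-18 + 3 T\right)\right)}{5} = - \frac{1 \left(-18 + 4 T\right)}{5} = - \frac{-18 + 4 T}{5} = \frac{18}{5} - \frac{4 T}{5}$)
$\frac{1}{F{\left(315 \right)} - 36139} = \frac{1}{\left(\frac{18}{5} - 252\right) - 36139} = \frac{1}{- \frac{1242}{5} - 36139} = \frac{1}{- \frac{181937}{5}} = - \frac{5}{181937}$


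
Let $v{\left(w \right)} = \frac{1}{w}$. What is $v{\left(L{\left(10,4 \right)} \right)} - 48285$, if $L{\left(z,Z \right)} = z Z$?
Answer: $- \frac{1931399}{40} \approx -48285.0$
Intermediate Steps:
$L{\left(z,Z \right)} = Z z$
$v{\left(L{\left(10,4 \right)} \right)} - 48285 = \frac{1}{4 \cdot 10} - 48285 = \frac{1}{40} - 48285 = - \frac{1931399}{40}$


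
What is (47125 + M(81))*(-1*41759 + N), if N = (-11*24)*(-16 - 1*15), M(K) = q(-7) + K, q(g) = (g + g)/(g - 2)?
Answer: -14264943100/9 ≈ -1.5850e+9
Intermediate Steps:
q(g) = 2*g/(-2 + g) (q(g) = (2*g)/(-2 + g) = 2*g/(-2 + g))
M(K) = 14/9 + K (M(K) = 2*(-7)/(-2 - 7) + K = 2*(-7)/(-9) + K = 2*(-7)*(-1/9) + K = 14/9 + K)
N = 8184 (N = -264*(-16 - 15) = -264*(-31) = 8184)
(47125 + M(81))*(-1*41759 + N) = (47125 + (14/9 + 81))*(-1*41759 + 8184) = (47125 + 743/9)*(-41759 + 8184) = (424868/9)*(-33575) = -14264943100/9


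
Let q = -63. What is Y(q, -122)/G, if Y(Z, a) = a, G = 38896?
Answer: -61/19448 ≈ -0.0031366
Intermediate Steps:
Y(q, -122)/G = -122/38896 = -122*1/38896 = -61/19448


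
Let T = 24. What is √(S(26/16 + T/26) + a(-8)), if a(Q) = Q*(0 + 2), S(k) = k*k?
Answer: I*√102831/104 ≈ 3.0834*I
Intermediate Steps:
S(k) = k²
a(Q) = 2*Q (a(Q) = Q*2 = 2*Q)
√(S(26/16 + T/26) + a(-8)) = √((26/16 + 24/26)² + 2*(-8)) = √((26*(1/16) + 24*(1/26))² - 16) = √((13/8 + 12/13)² - 16) = √((265/104)² - 16) = √(70225/10816 - 16) = √(-102831/10816) = I*√102831/104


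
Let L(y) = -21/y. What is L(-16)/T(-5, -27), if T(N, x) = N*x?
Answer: 7/720 ≈ 0.0097222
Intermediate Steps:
L(-16)/T(-5, -27) = (-21/(-16))/((-5*(-27))) = -21*(-1/16)/135 = (21/16)*(1/135) = 7/720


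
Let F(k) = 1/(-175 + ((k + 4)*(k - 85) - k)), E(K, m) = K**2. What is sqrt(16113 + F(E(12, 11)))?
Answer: sqrt(1140455090710)/8413 ≈ 126.94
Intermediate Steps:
F(k) = 1/(-175 - k + (-85 + k)*(4 + k)) (F(k) = 1/(-175 + ((4 + k)*(-85 + k) - k)) = 1/(-175 + ((-85 + k)*(4 + k) - k)) = 1/(-175 + (-k + (-85 + k)*(4 + k))) = 1/(-175 - k + (-85 + k)*(4 + k)))
sqrt(16113 + F(E(12, 11))) = sqrt(16113 + 1/(-515 + (12**2)**2 - 82*12**2)) = sqrt(16113 + 1/(-515 + 144**2 - 82*144)) = sqrt(16113 + 1/(-515 + 20736 - 11808)) = sqrt(16113 + 1/8413) = sqrt(135558670/8413) = sqrt(1140455090710)/8413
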